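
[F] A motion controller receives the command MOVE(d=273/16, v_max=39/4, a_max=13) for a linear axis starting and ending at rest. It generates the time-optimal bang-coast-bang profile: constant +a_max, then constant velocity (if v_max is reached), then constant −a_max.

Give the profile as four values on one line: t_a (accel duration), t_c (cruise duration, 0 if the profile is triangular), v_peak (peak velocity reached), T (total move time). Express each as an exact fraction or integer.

v_max²/a_max = (39/4)²/13 = 117/16
273/16 ≥ 117/16 ⇒ cruise phase
t_a = (39/4)/13 = 3/4; v_peak = 39/4
d_cruise = 273/16 − 117/16 = 39/4; t_c = (39/4)/(39/4) = 1
T = 2·3/4 + 1 = 5/2

t_a=3/4 t_c=1 v_peak=39/4 T=5/2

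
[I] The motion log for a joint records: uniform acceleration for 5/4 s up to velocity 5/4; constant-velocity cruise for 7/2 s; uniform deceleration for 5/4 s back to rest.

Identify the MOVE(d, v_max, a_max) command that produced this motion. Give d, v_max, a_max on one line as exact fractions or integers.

a_max = (5/4)/(5/4) = 1
d_a = ½·5/4·5/4 = 25/32; d_c = 5/4·7/2 = 35/8
d = 2·25/32 + 35/8 = 95/16
t_c = 7/2 > 0 ⇒ limit active, v_max = 5/4

d=95/16 v_max=5/4 a_max=1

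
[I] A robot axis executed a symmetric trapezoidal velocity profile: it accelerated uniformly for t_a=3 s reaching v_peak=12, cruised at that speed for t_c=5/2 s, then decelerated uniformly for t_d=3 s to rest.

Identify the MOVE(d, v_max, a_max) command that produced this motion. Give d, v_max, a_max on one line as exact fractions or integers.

d=66 v_max=12 a_max=4

a_max = 12/3 = 4
d_a = ½·12·3 = 18; d_c = 12·5/2 = 30
d = 2·18 + 30 = 66
t_c = 5/2 > 0 → v_max = v_peak = 12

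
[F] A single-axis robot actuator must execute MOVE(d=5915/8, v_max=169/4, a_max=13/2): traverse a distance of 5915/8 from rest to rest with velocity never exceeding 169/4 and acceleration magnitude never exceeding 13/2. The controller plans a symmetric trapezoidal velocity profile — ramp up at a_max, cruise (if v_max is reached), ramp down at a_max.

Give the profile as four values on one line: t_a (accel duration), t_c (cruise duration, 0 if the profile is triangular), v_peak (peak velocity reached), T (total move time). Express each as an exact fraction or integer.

vₘ²/aₘ = (169/4)²/(13/2) = 2197/8
5915/8 ≥ 2197/8 so v_max reached
t_a = (169/4)/(13/2) = 13/2; v_peak = 169/4
d_cruise = 5915/8 − 2197/8 = 1859/4; t_c = (1859/4)/(169/4) = 11
T = 2·13/2 + 11 = 24

t_a=13/2 t_c=11 v_peak=169/4 T=24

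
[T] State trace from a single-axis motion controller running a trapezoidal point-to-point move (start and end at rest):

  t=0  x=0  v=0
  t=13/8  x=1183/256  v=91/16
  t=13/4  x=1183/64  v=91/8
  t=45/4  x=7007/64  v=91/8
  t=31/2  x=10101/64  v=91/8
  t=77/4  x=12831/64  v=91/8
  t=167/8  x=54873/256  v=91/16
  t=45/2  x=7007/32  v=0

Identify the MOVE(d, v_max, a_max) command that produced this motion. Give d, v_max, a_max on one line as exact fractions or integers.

d=7007/32 v_max=91/8 a_max=7/2

final state: t=45/2, x=7007/32, v=0 → d = 7007/32
a_max = (91/16−0)/(13/8−0) = 7/2
max v = 91/8 over t∈[13/4,77/4] → v_max = 91/8
check: 91/8·(13/4+16) = 7007/32 ✓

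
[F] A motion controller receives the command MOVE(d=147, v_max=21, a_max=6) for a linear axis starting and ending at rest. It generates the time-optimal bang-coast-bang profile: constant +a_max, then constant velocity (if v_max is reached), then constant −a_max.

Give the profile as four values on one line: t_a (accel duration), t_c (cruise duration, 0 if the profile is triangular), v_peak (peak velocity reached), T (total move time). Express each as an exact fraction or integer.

t_a=7/2 t_c=7/2 v_peak=21 T=21/2

vₘ²/aₘ = 21²/6 = 147/2
147 ≥ 147/2 → trapezoidal
t_a = 21/6 = 7/2; v_peak = 21
d_cruise = 147 − 147/2 = 147/2; t_c = (147/2)/21 = 7/2
T = 2·7/2 + 7/2 = 21/2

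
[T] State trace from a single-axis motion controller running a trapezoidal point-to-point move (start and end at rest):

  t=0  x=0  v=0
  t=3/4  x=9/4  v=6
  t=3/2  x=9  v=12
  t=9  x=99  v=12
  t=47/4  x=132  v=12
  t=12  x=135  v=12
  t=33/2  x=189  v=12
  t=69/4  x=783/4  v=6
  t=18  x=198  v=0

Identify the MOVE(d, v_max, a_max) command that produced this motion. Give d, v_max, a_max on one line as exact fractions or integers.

d=198 v_max=12 a_max=8

final state: t=18, x=198, v=0 → d = 198
a_max = (6−0)/(3/4−0) = 8
max v = 12 over t∈[3/2,33/2] → v_max = 12
check: 12·(3/2+15) = 198 ✓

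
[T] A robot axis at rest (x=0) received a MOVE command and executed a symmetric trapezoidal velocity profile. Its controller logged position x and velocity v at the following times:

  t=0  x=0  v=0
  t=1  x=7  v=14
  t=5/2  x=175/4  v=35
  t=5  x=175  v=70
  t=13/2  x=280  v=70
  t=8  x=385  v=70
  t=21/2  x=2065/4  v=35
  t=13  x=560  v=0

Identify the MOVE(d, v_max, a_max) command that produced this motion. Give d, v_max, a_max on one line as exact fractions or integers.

d=560 v_max=70 a_max=14

final state: t=13, x=560, v=0 → d = 560
a_max = (14−0)/(1−0) = 14
max v = 70 over t∈[5,8] → v_max = 70
check: 70·(5+3) = 560 ✓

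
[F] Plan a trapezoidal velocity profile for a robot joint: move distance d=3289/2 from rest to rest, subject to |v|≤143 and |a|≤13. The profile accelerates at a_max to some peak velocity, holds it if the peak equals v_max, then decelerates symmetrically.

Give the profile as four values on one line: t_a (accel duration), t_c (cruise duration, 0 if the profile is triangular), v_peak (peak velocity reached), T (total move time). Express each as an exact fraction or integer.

vₘ²/aₘ = 143²/13 = 1573
3289/2 ≥ 1573 so v_max reached
t_a = 143/13 = 11; v_peak = 143
d_cruise = 3289/2 − 1573 = 143/2; t_c = (143/2)/143 = 1/2
T = 2·11 + 1/2 = 45/2

t_a=11 t_c=1/2 v_peak=143 T=45/2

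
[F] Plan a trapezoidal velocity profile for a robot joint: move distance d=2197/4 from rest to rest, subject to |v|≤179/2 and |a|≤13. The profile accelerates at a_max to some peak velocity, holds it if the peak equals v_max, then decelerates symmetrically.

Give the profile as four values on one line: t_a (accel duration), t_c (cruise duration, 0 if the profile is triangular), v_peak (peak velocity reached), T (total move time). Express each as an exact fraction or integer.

t_a=13/2 t_c=0 v_peak=169/2 T=13

(v_max)²/a_max = (179/2)²/13 = 32041/52
2197/4 < 32041/52 ⇒ no cruise
v_peak = √(2197/4·13) = √(28561/4) = 169/2
t_a = (169/2)/13 = 13/2; t_c = 0
T = 2·13/2 = 13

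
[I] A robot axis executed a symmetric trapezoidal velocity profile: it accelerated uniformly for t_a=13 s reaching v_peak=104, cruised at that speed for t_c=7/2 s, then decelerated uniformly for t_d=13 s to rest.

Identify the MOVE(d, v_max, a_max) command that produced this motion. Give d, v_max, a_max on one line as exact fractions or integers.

a_max = 104/13 = 8
d_a = ½·104·13 = 676; d_c = 104·7/2 = 364
d = 2·676 + 364 = 1716
t_c = 7/2 > 0 ⇒ limit active, v_max = 104

d=1716 v_max=104 a_max=8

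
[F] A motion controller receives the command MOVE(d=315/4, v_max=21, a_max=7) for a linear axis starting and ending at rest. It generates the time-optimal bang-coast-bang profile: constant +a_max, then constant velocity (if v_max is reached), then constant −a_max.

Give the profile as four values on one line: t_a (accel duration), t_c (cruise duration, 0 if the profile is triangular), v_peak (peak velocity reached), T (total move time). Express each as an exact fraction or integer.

vₘ²/aₘ = 21²/7 = 63
315/4 ≥ 63 → trapezoidal
t_a = 21/7 = 3; v_peak = 21
d_cruise = 315/4 − 63 = 63/4; t_c = (63/4)/21 = 3/4
T = 2·3 + 3/4 = 27/4

t_a=3 t_c=3/4 v_peak=21 T=27/4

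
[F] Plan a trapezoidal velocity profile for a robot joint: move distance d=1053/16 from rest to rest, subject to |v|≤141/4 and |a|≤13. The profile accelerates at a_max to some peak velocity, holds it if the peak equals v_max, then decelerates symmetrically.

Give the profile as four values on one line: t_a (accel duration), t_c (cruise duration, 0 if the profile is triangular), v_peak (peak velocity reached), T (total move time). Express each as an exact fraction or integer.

v_max²/a_max = (141/4)²/13 = 19881/208
1053/16 < 19881/208 ⇒ no cruise
v_peak = √(1053/16·13) = √(13689/16) = 117/4
t_a = (117/4)/13 = 9/4; t_c = 0
T = 2·9/4 = 9/2

t_a=9/4 t_c=0 v_peak=117/4 T=9/2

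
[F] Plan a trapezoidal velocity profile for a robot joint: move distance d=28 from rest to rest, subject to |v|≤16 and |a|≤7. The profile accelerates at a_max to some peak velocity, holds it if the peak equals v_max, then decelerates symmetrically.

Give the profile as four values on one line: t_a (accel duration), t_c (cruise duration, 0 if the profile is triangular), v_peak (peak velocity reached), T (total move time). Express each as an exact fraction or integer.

v_max²/a_max = 16²/7 = 256/7
28 < 256/7 so t_c = 0
v_peak = √(28·7) = √196 = 14
t_a = 14/7 = 2; t_c = 0
T = 2·2 = 4

t_a=2 t_c=0 v_peak=14 T=4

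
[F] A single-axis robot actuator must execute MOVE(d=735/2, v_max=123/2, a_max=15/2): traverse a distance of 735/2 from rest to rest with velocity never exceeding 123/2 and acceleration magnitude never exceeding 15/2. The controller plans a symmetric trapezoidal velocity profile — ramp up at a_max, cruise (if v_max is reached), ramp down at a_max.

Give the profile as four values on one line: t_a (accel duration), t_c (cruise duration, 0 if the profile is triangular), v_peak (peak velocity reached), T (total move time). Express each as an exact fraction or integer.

t_a=7 t_c=0 v_peak=105/2 T=14

vₘ²/aₘ = (123/2)²/(15/2) = 5043/10
735/2 < 5043/10 → triangular
v_peak = √(735/2·15/2) = √(11025/4) = 105/2
t_a = (105/2)/(15/2) = 7; t_c = 0
T = 2·7 = 14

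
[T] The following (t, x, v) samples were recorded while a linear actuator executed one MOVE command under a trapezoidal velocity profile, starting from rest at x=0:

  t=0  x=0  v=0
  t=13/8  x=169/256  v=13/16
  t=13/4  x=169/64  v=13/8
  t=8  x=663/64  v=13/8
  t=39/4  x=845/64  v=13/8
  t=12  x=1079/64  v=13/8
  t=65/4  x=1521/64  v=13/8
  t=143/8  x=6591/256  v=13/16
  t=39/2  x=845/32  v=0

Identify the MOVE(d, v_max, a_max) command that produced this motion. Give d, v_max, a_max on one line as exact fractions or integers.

final state: t=39/2, x=845/32, v=0 → d = 845/32
a_max = (13/16−0)/(13/8−0) = 1/2
max v = 13/8 over t∈[13/4,65/4] → v_max = 13/8
check: 13/8·(13/4+13) = 845/32 ✓

d=845/32 v_max=13/8 a_max=1/2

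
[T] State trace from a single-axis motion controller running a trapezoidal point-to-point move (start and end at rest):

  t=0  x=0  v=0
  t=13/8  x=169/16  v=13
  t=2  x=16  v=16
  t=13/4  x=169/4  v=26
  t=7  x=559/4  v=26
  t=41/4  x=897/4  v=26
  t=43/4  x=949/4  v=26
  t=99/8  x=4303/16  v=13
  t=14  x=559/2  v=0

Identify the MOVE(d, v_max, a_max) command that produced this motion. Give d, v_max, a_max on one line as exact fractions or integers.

final state: t=14, x=559/2, v=0 → d = 559/2
a_max = (13−0)/(13/8−0) = 8
max v = 26 over t∈[13/4,43/4] → v_max = 26
check: 26·(13/4+15/2) = 559/2 ✓

d=559/2 v_max=26 a_max=8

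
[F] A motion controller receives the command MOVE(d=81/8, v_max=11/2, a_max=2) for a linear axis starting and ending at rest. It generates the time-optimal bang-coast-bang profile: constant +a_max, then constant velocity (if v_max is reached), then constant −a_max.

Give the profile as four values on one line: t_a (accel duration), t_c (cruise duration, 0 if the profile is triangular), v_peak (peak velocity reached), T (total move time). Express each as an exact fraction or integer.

t_a=9/4 t_c=0 v_peak=9/2 T=9/2

v_max²/a_max = (11/2)²/2 = 121/8
81/8 < 121/8 ⇒ no cruise
v_peak = √(81/8·2) = √(81/4) = 9/2
t_a = (9/2)/2 = 9/4; t_c = 0
T = 2·9/4 = 9/2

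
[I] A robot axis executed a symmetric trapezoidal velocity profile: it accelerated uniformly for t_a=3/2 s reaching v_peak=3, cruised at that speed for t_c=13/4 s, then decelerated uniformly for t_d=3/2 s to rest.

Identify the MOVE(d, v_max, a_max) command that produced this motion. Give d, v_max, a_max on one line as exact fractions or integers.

d=57/4 v_max=3 a_max=2

a_max = 3/(3/2) = 2
d_a = ½·3·3/2 = 9/4; d_c = 3·13/4 = 39/4
d = 2·9/4 + 39/4 = 57/4
t_c = 13/4 > 0 → v_max = v_peak = 3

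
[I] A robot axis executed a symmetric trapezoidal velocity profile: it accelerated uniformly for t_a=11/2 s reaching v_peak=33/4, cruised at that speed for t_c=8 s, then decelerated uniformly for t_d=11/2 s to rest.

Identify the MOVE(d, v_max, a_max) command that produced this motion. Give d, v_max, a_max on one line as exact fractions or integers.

a_max = (33/4)/(11/2) = 3/2
d_a = ½·33/4·11/2 = 363/16; d_c = 33/4·8 = 66
d = 2·363/16 + 66 = 891/8
t_c = 8 > 0 → v_max = v_peak = 33/4

d=891/8 v_max=33/4 a_max=3/2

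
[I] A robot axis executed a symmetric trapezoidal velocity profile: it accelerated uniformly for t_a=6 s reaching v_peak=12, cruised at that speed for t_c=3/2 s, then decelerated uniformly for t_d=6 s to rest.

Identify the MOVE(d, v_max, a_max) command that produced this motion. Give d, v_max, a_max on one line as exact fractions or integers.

a_max = 12/6 = 2
d_a = ½·12·6 = 36; d_c = 12·3/2 = 18
d = 2·36 + 18 = 90
t_c = 3/2 > 0 → v_max = v_peak = 12

d=90 v_max=12 a_max=2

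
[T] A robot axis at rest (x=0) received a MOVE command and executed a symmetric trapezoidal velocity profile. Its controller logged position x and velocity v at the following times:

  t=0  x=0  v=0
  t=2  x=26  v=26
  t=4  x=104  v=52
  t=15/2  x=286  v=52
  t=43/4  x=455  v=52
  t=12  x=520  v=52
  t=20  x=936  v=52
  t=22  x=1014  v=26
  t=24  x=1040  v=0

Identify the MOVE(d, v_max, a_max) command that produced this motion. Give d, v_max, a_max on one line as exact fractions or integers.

final state: t=24, x=1040, v=0 → d = 1040
a_max = (26−0)/(2−0) = 13
max v = 52 over t∈[4,20] → v_max = 52
check: 52·(4+16) = 1040 ✓

d=1040 v_max=52 a_max=13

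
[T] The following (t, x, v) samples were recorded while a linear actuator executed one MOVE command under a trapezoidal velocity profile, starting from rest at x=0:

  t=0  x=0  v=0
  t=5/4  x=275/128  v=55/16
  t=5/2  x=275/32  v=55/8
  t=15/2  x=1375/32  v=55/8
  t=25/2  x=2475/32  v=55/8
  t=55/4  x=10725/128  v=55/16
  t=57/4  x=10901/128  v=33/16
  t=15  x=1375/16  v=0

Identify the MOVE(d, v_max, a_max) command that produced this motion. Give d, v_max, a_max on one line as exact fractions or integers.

d=1375/16 v_max=55/8 a_max=11/4

final state: t=15, x=1375/16, v=0 → d = 1375/16
a_max = (55/16−0)/(5/4−0) = 11/4
max v = 55/8 over t∈[5/2,25/2] → v_max = 55/8
check: 55/8·(5/2+10) = 1375/16 ✓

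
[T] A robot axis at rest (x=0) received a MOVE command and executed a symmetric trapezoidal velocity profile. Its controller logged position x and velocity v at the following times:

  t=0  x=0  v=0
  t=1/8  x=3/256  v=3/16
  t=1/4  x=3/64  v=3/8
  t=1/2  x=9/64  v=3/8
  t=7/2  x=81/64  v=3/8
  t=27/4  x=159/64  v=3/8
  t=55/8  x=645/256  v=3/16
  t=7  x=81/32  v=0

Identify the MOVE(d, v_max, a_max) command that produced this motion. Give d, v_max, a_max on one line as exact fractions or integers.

final state: t=7, x=81/32, v=0 → d = 81/32
a_max = (3/16−0)/(1/8−0) = 3/2
max v = 3/8 over t∈[1/4,27/4] → v_max = 3/8
check: 3/8·(1/4+13/2) = 81/32 ✓

d=81/32 v_max=3/8 a_max=3/2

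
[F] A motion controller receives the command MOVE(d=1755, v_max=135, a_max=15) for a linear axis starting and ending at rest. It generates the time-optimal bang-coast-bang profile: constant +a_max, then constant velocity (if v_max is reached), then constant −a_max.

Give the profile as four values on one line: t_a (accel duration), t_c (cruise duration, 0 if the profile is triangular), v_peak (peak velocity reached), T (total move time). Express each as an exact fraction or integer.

t_a=9 t_c=4 v_peak=135 T=22

vₘ²/aₘ = 135²/15 = 1215
1755 ≥ 1215 ⇒ cruise phase
t_a = 135/15 = 9; v_peak = 135
d_cruise = 1755 − 1215 = 540; t_c = 540/135 = 4
T = 2·9 + 4 = 22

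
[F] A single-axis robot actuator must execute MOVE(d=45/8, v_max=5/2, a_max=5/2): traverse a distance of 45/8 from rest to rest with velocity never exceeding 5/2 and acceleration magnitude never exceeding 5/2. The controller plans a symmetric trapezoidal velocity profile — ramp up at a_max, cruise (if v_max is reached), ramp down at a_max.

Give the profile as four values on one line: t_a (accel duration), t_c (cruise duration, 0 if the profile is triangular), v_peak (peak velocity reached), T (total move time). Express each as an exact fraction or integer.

t_a=1 t_c=5/4 v_peak=5/2 T=13/4

vₘ²/aₘ = (5/2)²/(5/2) = 5/2
45/8 ≥ 5/2 so v_max reached
t_a = (5/2)/(5/2) = 1; v_peak = 5/2
d_cruise = 45/8 − 5/2 = 25/8; t_c = (25/8)/(5/2) = 5/4
T = 2·1 + 5/4 = 13/4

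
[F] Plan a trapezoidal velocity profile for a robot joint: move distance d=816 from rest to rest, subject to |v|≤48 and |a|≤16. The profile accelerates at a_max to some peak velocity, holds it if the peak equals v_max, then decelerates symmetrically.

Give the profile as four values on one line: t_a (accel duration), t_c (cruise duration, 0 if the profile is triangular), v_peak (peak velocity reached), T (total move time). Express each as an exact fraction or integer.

(v_max)²/a_max = 48²/16 = 144
816 ≥ 144 so v_max reached
t_a = 48/16 = 3; v_peak = 48
d_cruise = 816 − 144 = 672; t_c = 672/48 = 14
T = 2·3 + 14 = 20

t_a=3 t_c=14 v_peak=48 T=20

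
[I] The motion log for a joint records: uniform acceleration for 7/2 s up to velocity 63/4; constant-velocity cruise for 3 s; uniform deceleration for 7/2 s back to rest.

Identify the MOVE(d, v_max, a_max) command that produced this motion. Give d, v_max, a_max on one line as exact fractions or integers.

d=819/8 v_max=63/4 a_max=9/2

a_max = (63/4)/(7/2) = 9/2
d_a = ½·63/4·7/2 = 441/16; d_c = 63/4·3 = 189/4
d = 2·441/16 + 189/4 = 819/8
t_c = 3 > 0 → v_max = v_peak = 63/4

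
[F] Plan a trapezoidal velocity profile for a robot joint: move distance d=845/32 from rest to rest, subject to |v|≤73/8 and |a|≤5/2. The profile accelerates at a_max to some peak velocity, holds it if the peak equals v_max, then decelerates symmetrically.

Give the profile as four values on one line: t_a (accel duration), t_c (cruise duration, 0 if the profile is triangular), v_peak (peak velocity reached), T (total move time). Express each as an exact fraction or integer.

vₘ²/aₘ = (73/8)²/(5/2) = 5329/160
845/32 < 5329/160 so t_c = 0
v_peak = √(845/32·5/2) = √(4225/64) = 65/8
t_a = (65/8)/(5/2) = 13/4; t_c = 0
T = 2·13/4 = 13/2

t_a=13/4 t_c=0 v_peak=65/8 T=13/2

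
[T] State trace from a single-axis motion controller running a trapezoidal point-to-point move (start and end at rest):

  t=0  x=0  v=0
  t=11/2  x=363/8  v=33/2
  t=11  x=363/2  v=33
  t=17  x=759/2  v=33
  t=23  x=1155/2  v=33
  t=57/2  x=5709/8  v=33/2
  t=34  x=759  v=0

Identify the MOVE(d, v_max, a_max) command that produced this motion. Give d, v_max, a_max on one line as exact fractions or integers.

final state: t=34, x=759, v=0 → d = 759
a_max = (33/2−0)/(11/2−0) = 3
max v = 33 over t∈[11,23] → v_max = 33
check: 33·(11+12) = 759 ✓

d=759 v_max=33 a_max=3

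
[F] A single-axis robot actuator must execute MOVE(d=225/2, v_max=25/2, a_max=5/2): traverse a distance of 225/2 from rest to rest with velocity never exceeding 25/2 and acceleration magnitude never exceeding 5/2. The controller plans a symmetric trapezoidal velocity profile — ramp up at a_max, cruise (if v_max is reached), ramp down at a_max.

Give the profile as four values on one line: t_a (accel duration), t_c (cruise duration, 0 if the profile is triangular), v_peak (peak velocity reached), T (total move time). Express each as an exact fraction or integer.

(v_max)²/a_max = (25/2)²/(5/2) = 125/2
225/2 ≥ 125/2 so v_max reached
t_a = (25/2)/(5/2) = 5; v_peak = 25/2
d_cruise = 225/2 − 125/2 = 50; t_c = 50/(25/2) = 4
T = 2·5 + 4 = 14

t_a=5 t_c=4 v_peak=25/2 T=14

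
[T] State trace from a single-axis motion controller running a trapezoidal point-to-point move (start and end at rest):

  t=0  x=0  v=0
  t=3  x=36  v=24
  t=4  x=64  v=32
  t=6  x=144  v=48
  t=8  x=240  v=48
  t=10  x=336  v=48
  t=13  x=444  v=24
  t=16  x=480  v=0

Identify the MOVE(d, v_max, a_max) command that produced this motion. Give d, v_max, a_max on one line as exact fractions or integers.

final state: t=16, x=480, v=0 → d = 480
a_max = (24−0)/(3−0) = 8
max v = 48 over t∈[6,10] → v_max = 48
check: 48·(6+4) = 480 ✓

d=480 v_max=48 a_max=8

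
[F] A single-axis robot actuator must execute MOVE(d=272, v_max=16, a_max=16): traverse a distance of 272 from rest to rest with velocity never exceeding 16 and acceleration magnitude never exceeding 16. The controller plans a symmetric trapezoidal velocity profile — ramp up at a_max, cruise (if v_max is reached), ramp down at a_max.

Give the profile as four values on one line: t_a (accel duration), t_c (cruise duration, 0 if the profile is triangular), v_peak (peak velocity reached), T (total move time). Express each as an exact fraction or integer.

(v_max)²/a_max = 16²/16 = 16
272 ≥ 16 so v_max reached
t_a = 16/16 = 1; v_peak = 16
d_cruise = 272 − 16 = 256; t_c = 256/16 = 16
T = 2·1 + 16 = 18

t_a=1 t_c=16 v_peak=16 T=18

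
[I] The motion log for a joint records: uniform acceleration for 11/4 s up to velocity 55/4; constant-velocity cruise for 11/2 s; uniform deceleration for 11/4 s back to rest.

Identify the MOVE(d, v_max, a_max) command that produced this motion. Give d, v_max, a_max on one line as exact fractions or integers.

d=1815/16 v_max=55/4 a_max=5

a_max = (55/4)/(11/4) = 5
d_a = ½·55/4·11/4 = 605/32; d_c = 55/4·11/2 = 605/8
d = 2·605/32 + 605/8 = 1815/16
t_c = 11/2 > 0 ⇒ limit active, v_max = 55/4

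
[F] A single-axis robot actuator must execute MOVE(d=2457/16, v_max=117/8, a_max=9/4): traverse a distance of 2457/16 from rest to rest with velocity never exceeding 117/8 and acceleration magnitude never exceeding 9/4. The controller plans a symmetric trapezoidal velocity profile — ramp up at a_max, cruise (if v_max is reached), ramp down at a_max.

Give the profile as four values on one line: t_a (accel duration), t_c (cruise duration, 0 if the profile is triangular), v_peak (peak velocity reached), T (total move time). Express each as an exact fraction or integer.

v_max²/a_max = (117/8)²/(9/4) = 1521/16
2457/16 ≥ 1521/16 so v_max reached
t_a = (117/8)/(9/4) = 13/2; v_peak = 117/8
d_cruise = 2457/16 − 1521/16 = 117/2; t_c = (117/2)/(117/8) = 4
T = 2·13/2 + 4 = 17

t_a=13/2 t_c=4 v_peak=117/8 T=17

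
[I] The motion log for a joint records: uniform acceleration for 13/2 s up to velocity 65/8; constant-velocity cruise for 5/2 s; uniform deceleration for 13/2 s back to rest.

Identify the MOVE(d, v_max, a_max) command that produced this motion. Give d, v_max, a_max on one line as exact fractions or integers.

d=585/8 v_max=65/8 a_max=5/4

a_max = (65/8)/(13/2) = 5/4
d_a = ½·65/8·13/2 = 845/32; d_c = 65/8·5/2 = 325/16
d = 2·845/32 + 325/16 = 585/8
t_c = 5/2 > 0 so v_max = 65/8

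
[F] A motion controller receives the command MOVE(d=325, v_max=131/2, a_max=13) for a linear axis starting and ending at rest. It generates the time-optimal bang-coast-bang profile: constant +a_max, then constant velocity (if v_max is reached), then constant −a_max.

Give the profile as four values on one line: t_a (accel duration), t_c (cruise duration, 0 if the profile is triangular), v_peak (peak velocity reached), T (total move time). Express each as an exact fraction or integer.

vₘ²/aₘ = (131/2)²/13 = 17161/52
325 < 17161/52 → triangular
v_peak = √(325·13) = √4225 = 65
t_a = 65/13 = 5; t_c = 0
T = 2·5 = 10

t_a=5 t_c=0 v_peak=65 T=10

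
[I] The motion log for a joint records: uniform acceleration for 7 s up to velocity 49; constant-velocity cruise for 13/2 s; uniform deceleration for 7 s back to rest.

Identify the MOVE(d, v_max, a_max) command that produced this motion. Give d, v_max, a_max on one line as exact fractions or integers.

a_max = 49/7 = 7
d_a = ½·49·7 = 343/2; d_c = 49·13/2 = 637/2
d = 2·343/2 + 637/2 = 1323/2
t_c = 13/2 > 0 so v_max = 49

d=1323/2 v_max=49 a_max=7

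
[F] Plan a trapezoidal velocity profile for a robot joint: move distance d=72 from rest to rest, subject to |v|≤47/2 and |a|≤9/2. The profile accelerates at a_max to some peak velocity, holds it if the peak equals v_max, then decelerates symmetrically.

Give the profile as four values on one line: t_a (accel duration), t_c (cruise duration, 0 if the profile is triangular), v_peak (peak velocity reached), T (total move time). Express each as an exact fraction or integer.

t_a=4 t_c=0 v_peak=18 T=8

v_max²/a_max = (47/2)²/(9/2) = 2209/18
72 < 2209/18 so t_c = 0
v_peak = √(72·9/2) = √324 = 18
t_a = 18/(9/2) = 4; t_c = 0
T = 2·4 = 8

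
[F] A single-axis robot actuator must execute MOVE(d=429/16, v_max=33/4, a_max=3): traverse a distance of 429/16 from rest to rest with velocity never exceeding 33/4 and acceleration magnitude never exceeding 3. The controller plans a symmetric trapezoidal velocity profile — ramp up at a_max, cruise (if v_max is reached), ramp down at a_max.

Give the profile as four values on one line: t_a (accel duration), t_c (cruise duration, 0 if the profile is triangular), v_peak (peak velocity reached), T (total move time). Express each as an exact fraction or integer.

vₘ²/aₘ = (33/4)²/3 = 363/16
429/16 ≥ 363/16 → trapezoidal
t_a = (33/4)/3 = 11/4; v_peak = 33/4
d_cruise = 429/16 − 363/16 = 33/8; t_c = (33/8)/(33/4) = 1/2
T = 2·11/4 + 1/2 = 6

t_a=11/4 t_c=1/2 v_peak=33/4 T=6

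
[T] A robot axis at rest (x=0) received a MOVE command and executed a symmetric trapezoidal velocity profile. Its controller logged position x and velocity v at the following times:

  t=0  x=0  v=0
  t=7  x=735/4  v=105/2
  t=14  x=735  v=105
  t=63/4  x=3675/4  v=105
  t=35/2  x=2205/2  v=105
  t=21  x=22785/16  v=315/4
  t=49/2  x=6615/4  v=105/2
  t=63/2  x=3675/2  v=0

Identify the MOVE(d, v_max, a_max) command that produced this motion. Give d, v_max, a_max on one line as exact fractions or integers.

d=3675/2 v_max=105 a_max=15/2

final state: t=63/2, x=3675/2, v=0 → d = 3675/2
a_max = (105/2−0)/(7−0) = 15/2
max v = 105 over t∈[14,35/2] → v_max = 105
check: 105·(14+7/2) = 3675/2 ✓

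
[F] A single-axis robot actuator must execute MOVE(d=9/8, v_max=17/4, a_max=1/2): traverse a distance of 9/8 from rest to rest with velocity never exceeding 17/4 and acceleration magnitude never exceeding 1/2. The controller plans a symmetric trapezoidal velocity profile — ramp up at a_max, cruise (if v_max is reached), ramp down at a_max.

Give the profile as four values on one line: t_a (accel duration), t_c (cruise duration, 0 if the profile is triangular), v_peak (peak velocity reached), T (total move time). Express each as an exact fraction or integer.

t_a=3/2 t_c=0 v_peak=3/4 T=3

(v_max)²/a_max = (17/4)²/(1/2) = 289/8
9/8 < 289/8 so t_c = 0
v_peak = √(9/8·1/2) = √(9/16) = 3/4
t_a = (3/4)/(1/2) = 3/2; t_c = 0
T = 2·3/2 = 3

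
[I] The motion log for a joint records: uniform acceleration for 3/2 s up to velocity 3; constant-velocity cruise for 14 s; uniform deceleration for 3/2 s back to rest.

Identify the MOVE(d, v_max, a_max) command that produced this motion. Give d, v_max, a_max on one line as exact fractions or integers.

d=93/2 v_max=3 a_max=2

a_max = 3/(3/2) = 2
d_a = ½·3·3/2 = 9/4; d_c = 3·14 = 42
d = 2·9/4 + 42 = 93/2
t_c = 14 > 0 so v_max = 3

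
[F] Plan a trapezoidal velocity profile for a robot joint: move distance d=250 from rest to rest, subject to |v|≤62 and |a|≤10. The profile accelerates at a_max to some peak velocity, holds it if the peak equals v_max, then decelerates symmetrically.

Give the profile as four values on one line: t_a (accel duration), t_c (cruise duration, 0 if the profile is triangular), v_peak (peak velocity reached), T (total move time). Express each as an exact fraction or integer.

t_a=5 t_c=0 v_peak=50 T=10

v_max²/a_max = 62²/10 = 1922/5
250 < 1922/5 ⇒ no cruise
v_peak = √(250·10) = √2500 = 50
t_a = 50/10 = 5; t_c = 0
T = 2·5 = 10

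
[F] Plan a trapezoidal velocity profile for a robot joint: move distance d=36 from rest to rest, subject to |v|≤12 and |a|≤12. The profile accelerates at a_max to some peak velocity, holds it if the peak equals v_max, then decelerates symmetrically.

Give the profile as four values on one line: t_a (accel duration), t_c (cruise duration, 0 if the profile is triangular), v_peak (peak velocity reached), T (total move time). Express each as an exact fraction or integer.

t_a=1 t_c=2 v_peak=12 T=4

vₘ²/aₘ = 12²/12 = 12
36 ≥ 12 ⇒ cruise phase
t_a = 12/12 = 1; v_peak = 12
d_cruise = 36 − 12 = 24; t_c = 24/12 = 2
T = 2·1 + 2 = 4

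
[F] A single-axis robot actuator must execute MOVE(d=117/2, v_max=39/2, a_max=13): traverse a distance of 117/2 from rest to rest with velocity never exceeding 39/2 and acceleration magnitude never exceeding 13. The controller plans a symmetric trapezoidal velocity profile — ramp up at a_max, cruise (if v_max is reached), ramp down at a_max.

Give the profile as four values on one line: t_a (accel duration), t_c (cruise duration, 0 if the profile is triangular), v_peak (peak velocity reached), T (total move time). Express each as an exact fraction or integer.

(v_max)²/a_max = (39/2)²/13 = 117/4
117/2 ≥ 117/4 ⇒ cruise phase
t_a = (39/2)/13 = 3/2; v_peak = 39/2
d_cruise = 117/2 − 117/4 = 117/4; t_c = (117/4)/(39/2) = 3/2
T = 2·3/2 + 3/2 = 9/2

t_a=3/2 t_c=3/2 v_peak=39/2 T=9/2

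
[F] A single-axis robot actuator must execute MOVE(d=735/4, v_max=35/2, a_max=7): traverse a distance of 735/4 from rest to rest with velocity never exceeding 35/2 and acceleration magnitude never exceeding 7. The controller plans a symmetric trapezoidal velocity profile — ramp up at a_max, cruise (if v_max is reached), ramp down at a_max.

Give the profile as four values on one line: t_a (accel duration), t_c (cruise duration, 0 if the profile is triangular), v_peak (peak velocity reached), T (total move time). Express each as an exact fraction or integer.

vₘ²/aₘ = (35/2)²/7 = 175/4
735/4 ≥ 175/4 ⇒ cruise phase
t_a = (35/2)/7 = 5/2; v_peak = 35/2
d_cruise = 735/4 − 175/4 = 140; t_c = 140/(35/2) = 8
T = 2·5/2 + 8 = 13

t_a=5/2 t_c=8 v_peak=35/2 T=13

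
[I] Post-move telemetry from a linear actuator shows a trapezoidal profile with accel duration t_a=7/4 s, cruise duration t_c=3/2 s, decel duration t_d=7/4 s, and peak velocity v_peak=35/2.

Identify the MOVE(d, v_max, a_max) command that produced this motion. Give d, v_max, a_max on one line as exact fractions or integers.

d=455/8 v_max=35/2 a_max=10

a_max = (35/2)/(7/4) = 10
d_a = ½·35/2·7/4 = 245/16; d_c = 35/2·3/2 = 105/4
d = 2·245/16 + 105/4 = 455/8
t_c = 3/2 > 0 → v_max = v_peak = 35/2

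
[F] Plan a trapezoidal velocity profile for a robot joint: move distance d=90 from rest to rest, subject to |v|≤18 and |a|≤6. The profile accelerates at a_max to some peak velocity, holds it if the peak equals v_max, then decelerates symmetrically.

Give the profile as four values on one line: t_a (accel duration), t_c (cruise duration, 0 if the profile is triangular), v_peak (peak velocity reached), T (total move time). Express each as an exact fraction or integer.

v_max²/a_max = 18²/6 = 54
90 ≥ 54 ⇒ cruise phase
t_a = 18/6 = 3; v_peak = 18
d_cruise = 90 − 54 = 36; t_c = 36/18 = 2
T = 2·3 + 2 = 8

t_a=3 t_c=2 v_peak=18 T=8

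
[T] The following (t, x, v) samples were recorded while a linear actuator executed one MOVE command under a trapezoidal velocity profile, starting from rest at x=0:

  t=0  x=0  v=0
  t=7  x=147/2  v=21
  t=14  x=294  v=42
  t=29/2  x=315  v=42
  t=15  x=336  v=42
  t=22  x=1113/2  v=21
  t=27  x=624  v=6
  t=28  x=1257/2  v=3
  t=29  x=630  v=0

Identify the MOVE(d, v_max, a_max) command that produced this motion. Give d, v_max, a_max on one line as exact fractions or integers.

final state: t=29, x=630, v=0 → d = 630
a_max = (21−0)/(7−0) = 3
max v = 42 over t∈[14,15] → v_max = 42
check: 42·(14+1) = 630 ✓

d=630 v_max=42 a_max=3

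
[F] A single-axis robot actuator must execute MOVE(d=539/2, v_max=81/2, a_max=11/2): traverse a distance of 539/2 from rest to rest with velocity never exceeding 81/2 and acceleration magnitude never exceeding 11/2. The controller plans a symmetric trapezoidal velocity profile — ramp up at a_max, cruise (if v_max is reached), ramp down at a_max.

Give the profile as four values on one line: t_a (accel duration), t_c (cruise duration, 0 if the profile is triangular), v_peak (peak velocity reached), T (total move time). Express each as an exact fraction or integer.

t_a=7 t_c=0 v_peak=77/2 T=14

(v_max)²/a_max = (81/2)²/(11/2) = 6561/22
539/2 < 6561/22 → triangular
v_peak = √(539/2·11/2) = √(5929/4) = 77/2
t_a = (77/2)/(11/2) = 7; t_c = 0
T = 2·7 = 14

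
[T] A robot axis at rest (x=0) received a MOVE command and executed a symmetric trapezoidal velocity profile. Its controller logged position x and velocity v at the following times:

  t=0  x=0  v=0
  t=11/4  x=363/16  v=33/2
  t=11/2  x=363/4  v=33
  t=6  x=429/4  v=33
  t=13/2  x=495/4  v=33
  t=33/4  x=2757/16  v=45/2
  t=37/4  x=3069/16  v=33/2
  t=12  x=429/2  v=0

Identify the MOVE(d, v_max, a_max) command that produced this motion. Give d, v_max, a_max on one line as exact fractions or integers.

final state: t=12, x=429/2, v=0 → d = 429/2
a_max = (33/2−0)/(11/4−0) = 6
max v = 33 over t∈[11/2,13/2] → v_max = 33
check: 33·(11/2+1) = 429/2 ✓

d=429/2 v_max=33 a_max=6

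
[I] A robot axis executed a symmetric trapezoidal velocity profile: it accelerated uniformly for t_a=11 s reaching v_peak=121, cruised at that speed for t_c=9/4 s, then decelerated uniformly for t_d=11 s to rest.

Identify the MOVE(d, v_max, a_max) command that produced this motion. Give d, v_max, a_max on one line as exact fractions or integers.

d=6413/4 v_max=121 a_max=11

a_max = 121/11 = 11
d_a = ½·121·11 = 1331/2; d_c = 121·9/4 = 1089/4
d = 2·1331/2 + 1089/4 = 6413/4
t_c = 9/4 > 0 so v_max = 121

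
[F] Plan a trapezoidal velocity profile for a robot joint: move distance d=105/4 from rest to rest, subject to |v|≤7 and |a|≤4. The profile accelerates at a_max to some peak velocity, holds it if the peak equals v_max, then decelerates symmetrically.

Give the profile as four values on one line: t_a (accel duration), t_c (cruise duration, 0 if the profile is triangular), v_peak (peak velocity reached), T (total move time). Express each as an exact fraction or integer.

t_a=7/4 t_c=2 v_peak=7 T=11/2

v_max²/a_max = 7²/4 = 49/4
105/4 ≥ 49/4 → trapezoidal
t_a = 7/4; v_peak = 7
d_cruise = 105/4 − 49/4 = 14; t_c = 14/7 = 2
T = 2·7/4 + 2 = 11/2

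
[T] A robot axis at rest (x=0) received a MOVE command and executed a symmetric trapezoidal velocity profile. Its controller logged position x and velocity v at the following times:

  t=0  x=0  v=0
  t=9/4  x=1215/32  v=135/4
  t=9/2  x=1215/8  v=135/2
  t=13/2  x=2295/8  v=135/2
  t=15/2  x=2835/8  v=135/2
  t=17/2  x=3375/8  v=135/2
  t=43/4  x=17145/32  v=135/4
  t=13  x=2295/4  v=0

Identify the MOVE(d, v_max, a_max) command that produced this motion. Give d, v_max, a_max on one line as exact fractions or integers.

final state: t=13, x=2295/4, v=0 → d = 2295/4
a_max = (135/4−0)/(9/4−0) = 15
max v = 135/2 over t∈[9/2,17/2] → v_max = 135/2
check: 135/2·(9/2+4) = 2295/4 ✓

d=2295/4 v_max=135/2 a_max=15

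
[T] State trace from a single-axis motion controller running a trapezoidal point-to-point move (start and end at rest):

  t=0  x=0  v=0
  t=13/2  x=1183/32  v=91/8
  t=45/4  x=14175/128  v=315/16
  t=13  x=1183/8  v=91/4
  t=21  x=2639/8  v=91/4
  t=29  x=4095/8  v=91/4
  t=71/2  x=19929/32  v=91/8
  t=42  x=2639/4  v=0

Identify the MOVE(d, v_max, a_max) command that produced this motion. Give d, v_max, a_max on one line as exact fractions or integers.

final state: t=42, x=2639/4, v=0 → d = 2639/4
a_max = (91/8−0)/(13/2−0) = 7/4
max v = 91/4 over t∈[13,29] → v_max = 91/4
check: 91/4·(13+16) = 2639/4 ✓

d=2639/4 v_max=91/4 a_max=7/4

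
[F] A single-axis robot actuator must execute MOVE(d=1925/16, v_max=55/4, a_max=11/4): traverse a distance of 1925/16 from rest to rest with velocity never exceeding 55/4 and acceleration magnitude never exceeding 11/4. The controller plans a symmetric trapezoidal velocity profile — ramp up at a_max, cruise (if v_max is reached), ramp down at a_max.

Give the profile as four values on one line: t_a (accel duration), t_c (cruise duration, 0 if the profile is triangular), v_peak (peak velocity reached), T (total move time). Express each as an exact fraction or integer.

(v_max)²/a_max = (55/4)²/(11/4) = 275/4
1925/16 ≥ 275/4 ⇒ cruise phase
t_a = (55/4)/(11/4) = 5; v_peak = 55/4
d_cruise = 1925/16 − 275/4 = 825/16; t_c = (825/16)/(55/4) = 15/4
T = 2·5 + 15/4 = 55/4

t_a=5 t_c=15/4 v_peak=55/4 T=55/4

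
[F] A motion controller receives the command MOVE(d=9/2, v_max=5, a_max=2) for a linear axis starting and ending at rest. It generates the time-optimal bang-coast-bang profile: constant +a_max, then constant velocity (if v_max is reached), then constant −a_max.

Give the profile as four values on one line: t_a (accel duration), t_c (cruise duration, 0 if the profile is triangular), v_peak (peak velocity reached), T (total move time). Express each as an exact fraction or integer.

vₘ²/aₘ = 5²/2 = 25/2
9/2 < 25/2 → triangular
v_peak = √(9/2·2) = √9 = 3
t_a = 3/2; t_c = 0
T = 2·3/2 = 3

t_a=3/2 t_c=0 v_peak=3 T=3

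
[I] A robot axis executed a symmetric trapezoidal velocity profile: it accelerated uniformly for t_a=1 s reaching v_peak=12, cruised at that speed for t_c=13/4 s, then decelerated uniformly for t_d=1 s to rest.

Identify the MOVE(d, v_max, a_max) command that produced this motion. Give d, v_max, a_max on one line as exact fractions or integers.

a_max = 12/1 = 12
d_a = ½·12·1 = 6; d_c = 12·13/4 = 39
d = 2·6 + 39 = 51
t_c = 13/4 > 0 ⇒ limit active, v_max = 12

d=51 v_max=12 a_max=12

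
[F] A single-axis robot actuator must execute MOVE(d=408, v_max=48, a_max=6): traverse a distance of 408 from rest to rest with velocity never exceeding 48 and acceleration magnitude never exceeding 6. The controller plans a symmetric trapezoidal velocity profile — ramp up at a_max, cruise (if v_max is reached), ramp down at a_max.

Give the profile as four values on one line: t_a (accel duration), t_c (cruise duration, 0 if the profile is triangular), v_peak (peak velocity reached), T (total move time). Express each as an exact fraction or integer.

t_a=8 t_c=1/2 v_peak=48 T=33/2

v_max²/a_max = 48²/6 = 384
408 ≥ 384 so v_max reached
t_a = 48/6 = 8; v_peak = 48
d_cruise = 408 − 384 = 24; t_c = 24/48 = 1/2
T = 2·8 + 1/2 = 33/2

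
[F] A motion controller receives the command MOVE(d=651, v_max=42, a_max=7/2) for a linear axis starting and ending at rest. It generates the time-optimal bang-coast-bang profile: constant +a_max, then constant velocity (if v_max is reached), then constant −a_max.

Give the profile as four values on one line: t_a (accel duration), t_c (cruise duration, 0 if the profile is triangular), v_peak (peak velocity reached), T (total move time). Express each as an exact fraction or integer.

v_max²/a_max = 42²/(7/2) = 504
651 ≥ 504 → trapezoidal
t_a = 42/(7/2) = 12; v_peak = 42
d_cruise = 651 − 504 = 147; t_c = 147/42 = 7/2
T = 2·12 + 7/2 = 55/2

t_a=12 t_c=7/2 v_peak=42 T=55/2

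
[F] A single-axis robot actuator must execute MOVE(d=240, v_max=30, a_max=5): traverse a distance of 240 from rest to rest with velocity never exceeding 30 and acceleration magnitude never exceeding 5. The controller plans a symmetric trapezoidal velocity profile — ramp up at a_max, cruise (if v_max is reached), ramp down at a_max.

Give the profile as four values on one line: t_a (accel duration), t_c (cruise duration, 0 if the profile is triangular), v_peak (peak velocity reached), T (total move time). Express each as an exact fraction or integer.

v_max²/a_max = 30²/5 = 180
240 ≥ 180 → trapezoidal
t_a = 30/5 = 6; v_peak = 30
d_cruise = 240 − 180 = 60; t_c = 60/30 = 2
T = 2·6 + 2 = 14

t_a=6 t_c=2 v_peak=30 T=14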